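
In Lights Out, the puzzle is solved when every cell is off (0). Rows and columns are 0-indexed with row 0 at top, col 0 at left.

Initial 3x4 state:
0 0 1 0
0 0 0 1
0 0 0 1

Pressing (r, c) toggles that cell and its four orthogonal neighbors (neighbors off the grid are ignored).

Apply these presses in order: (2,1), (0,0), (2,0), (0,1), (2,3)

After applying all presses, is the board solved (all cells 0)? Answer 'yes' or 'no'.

After press 1 at (2,1):
0 0 1 0
0 1 0 1
1 1 1 1

After press 2 at (0,0):
1 1 1 0
1 1 0 1
1 1 1 1

After press 3 at (2,0):
1 1 1 0
0 1 0 1
0 0 1 1

After press 4 at (0,1):
0 0 0 0
0 0 0 1
0 0 1 1

After press 5 at (2,3):
0 0 0 0
0 0 0 0
0 0 0 0

Lights still on: 0

Answer: yes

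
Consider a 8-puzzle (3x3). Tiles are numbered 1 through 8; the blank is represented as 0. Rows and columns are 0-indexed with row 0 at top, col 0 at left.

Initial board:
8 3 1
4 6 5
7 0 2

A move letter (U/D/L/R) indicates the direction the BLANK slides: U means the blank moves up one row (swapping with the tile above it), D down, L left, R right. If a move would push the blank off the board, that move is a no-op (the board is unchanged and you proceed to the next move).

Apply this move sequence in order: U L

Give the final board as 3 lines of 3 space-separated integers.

Answer: 8 3 1
0 4 5
7 6 2

Derivation:
After move 1 (U):
8 3 1
4 0 5
7 6 2

After move 2 (L):
8 3 1
0 4 5
7 6 2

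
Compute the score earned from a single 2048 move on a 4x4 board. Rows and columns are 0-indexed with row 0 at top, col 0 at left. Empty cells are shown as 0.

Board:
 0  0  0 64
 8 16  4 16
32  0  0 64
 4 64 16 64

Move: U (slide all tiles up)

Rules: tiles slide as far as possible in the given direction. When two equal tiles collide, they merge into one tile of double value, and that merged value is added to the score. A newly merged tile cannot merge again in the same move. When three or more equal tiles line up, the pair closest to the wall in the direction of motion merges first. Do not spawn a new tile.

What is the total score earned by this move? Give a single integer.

Answer: 128

Derivation:
Slide up:
col 0: [0, 8, 32, 4] -> [8, 32, 4, 0]  score +0 (running 0)
col 1: [0, 16, 0, 64] -> [16, 64, 0, 0]  score +0 (running 0)
col 2: [0, 4, 0, 16] -> [4, 16, 0, 0]  score +0 (running 0)
col 3: [64, 16, 64, 64] -> [64, 16, 128, 0]  score +128 (running 128)
Board after move:
  8  16   4  64
 32  64  16  16
  4   0   0 128
  0   0   0   0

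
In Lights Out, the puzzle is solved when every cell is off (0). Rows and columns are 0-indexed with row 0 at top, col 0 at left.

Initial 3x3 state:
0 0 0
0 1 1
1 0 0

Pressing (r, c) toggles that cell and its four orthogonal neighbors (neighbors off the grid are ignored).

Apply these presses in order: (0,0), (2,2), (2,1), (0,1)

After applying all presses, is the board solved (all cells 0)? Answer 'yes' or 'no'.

After press 1 at (0,0):
1 1 0
1 1 1
1 0 0

After press 2 at (2,2):
1 1 0
1 1 0
1 1 1

After press 3 at (2,1):
1 1 0
1 0 0
0 0 0

After press 4 at (0,1):
0 0 1
1 1 0
0 0 0

Lights still on: 3

Answer: no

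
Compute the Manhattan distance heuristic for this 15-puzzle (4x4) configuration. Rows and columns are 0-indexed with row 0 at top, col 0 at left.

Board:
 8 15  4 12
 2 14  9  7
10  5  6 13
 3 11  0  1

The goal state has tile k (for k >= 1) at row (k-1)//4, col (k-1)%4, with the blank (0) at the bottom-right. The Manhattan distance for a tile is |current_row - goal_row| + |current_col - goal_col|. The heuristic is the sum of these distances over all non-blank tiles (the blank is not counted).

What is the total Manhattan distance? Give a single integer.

Answer: 41

Derivation:
Tile 8: (0,0)->(1,3) = 4
Tile 15: (0,1)->(3,2) = 4
Tile 4: (0,2)->(0,3) = 1
Tile 12: (0,3)->(2,3) = 2
Tile 2: (1,0)->(0,1) = 2
Tile 14: (1,1)->(3,1) = 2
Tile 9: (1,2)->(2,0) = 3
Tile 7: (1,3)->(1,2) = 1
Tile 10: (2,0)->(2,1) = 1
Tile 5: (2,1)->(1,0) = 2
Tile 6: (2,2)->(1,1) = 2
Tile 13: (2,3)->(3,0) = 4
Tile 3: (3,0)->(0,2) = 5
Tile 11: (3,1)->(2,2) = 2
Tile 1: (3,3)->(0,0) = 6
Sum: 4 + 4 + 1 + 2 + 2 + 2 + 3 + 1 + 1 + 2 + 2 + 4 + 5 + 2 + 6 = 41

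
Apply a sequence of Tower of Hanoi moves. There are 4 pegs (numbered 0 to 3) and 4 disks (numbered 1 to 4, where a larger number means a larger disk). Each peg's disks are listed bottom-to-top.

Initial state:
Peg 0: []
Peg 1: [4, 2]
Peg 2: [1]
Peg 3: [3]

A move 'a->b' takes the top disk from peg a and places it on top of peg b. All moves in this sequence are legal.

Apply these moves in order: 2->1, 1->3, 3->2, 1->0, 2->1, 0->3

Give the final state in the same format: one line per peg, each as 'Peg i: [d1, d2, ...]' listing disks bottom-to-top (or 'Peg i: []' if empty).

Answer: Peg 0: []
Peg 1: [4, 1]
Peg 2: []
Peg 3: [3, 2]

Derivation:
After move 1 (2->1):
Peg 0: []
Peg 1: [4, 2, 1]
Peg 2: []
Peg 3: [3]

After move 2 (1->3):
Peg 0: []
Peg 1: [4, 2]
Peg 2: []
Peg 3: [3, 1]

After move 3 (3->2):
Peg 0: []
Peg 1: [4, 2]
Peg 2: [1]
Peg 3: [3]

After move 4 (1->0):
Peg 0: [2]
Peg 1: [4]
Peg 2: [1]
Peg 3: [3]

After move 5 (2->1):
Peg 0: [2]
Peg 1: [4, 1]
Peg 2: []
Peg 3: [3]

After move 6 (0->3):
Peg 0: []
Peg 1: [4, 1]
Peg 2: []
Peg 3: [3, 2]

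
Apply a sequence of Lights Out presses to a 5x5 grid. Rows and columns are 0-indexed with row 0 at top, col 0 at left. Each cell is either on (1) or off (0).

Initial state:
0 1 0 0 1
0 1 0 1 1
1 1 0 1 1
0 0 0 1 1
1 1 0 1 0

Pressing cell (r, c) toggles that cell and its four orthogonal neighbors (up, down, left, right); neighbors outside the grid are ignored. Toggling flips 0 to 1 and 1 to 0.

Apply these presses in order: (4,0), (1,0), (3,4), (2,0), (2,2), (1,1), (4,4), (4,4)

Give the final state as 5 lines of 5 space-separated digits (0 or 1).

Answer: 1 0 0 0 1
1 1 0 1 1
1 0 1 0 0
0 0 1 0 0
0 0 0 1 1

Derivation:
After press 1 at (4,0):
0 1 0 0 1
0 1 0 1 1
1 1 0 1 1
1 0 0 1 1
0 0 0 1 0

After press 2 at (1,0):
1 1 0 0 1
1 0 0 1 1
0 1 0 1 1
1 0 0 1 1
0 0 0 1 0

After press 3 at (3,4):
1 1 0 0 1
1 0 0 1 1
0 1 0 1 0
1 0 0 0 0
0 0 0 1 1

After press 4 at (2,0):
1 1 0 0 1
0 0 0 1 1
1 0 0 1 0
0 0 0 0 0
0 0 0 1 1

After press 5 at (2,2):
1 1 0 0 1
0 0 1 1 1
1 1 1 0 0
0 0 1 0 0
0 0 0 1 1

After press 6 at (1,1):
1 0 0 0 1
1 1 0 1 1
1 0 1 0 0
0 0 1 0 0
0 0 0 1 1

After press 7 at (4,4):
1 0 0 0 1
1 1 0 1 1
1 0 1 0 0
0 0 1 0 1
0 0 0 0 0

After press 8 at (4,4):
1 0 0 0 1
1 1 0 1 1
1 0 1 0 0
0 0 1 0 0
0 0 0 1 1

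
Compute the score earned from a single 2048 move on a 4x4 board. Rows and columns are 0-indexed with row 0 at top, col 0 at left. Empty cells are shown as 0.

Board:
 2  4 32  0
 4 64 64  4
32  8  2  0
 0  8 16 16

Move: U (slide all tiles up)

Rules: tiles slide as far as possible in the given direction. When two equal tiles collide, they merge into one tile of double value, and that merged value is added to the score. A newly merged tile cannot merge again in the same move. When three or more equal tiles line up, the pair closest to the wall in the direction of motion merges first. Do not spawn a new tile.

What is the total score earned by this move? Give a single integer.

Slide up:
col 0: [2, 4, 32, 0] -> [2, 4, 32, 0]  score +0 (running 0)
col 1: [4, 64, 8, 8] -> [4, 64, 16, 0]  score +16 (running 16)
col 2: [32, 64, 2, 16] -> [32, 64, 2, 16]  score +0 (running 16)
col 3: [0, 4, 0, 16] -> [4, 16, 0, 0]  score +0 (running 16)
Board after move:
 2  4 32  4
 4 64 64 16
32 16  2  0
 0  0 16  0

Answer: 16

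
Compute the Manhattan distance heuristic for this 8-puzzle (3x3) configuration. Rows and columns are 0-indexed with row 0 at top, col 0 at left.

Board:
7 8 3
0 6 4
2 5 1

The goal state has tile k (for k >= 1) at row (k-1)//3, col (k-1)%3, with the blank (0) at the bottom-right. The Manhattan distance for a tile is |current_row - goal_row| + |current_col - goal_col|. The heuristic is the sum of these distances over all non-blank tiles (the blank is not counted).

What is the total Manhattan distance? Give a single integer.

Answer: 15

Derivation:
Tile 7: at (0,0), goal (2,0), distance |0-2|+|0-0| = 2
Tile 8: at (0,1), goal (2,1), distance |0-2|+|1-1| = 2
Tile 3: at (0,2), goal (0,2), distance |0-0|+|2-2| = 0
Tile 6: at (1,1), goal (1,2), distance |1-1|+|1-2| = 1
Tile 4: at (1,2), goal (1,0), distance |1-1|+|2-0| = 2
Tile 2: at (2,0), goal (0,1), distance |2-0|+|0-1| = 3
Tile 5: at (2,1), goal (1,1), distance |2-1|+|1-1| = 1
Tile 1: at (2,2), goal (0,0), distance |2-0|+|2-0| = 4
Sum: 2 + 2 + 0 + 1 + 2 + 3 + 1 + 4 = 15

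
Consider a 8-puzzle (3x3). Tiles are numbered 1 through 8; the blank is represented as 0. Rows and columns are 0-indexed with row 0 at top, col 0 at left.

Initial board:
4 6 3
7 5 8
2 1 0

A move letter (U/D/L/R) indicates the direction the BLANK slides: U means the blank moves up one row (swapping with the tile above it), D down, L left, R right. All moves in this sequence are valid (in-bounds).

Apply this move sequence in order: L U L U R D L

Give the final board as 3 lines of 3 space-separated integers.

Answer: 6 7 3
0 4 8
2 5 1

Derivation:
After move 1 (L):
4 6 3
7 5 8
2 0 1

After move 2 (U):
4 6 3
7 0 8
2 5 1

After move 3 (L):
4 6 3
0 7 8
2 5 1

After move 4 (U):
0 6 3
4 7 8
2 5 1

After move 5 (R):
6 0 3
4 7 8
2 5 1

After move 6 (D):
6 7 3
4 0 8
2 5 1

After move 7 (L):
6 7 3
0 4 8
2 5 1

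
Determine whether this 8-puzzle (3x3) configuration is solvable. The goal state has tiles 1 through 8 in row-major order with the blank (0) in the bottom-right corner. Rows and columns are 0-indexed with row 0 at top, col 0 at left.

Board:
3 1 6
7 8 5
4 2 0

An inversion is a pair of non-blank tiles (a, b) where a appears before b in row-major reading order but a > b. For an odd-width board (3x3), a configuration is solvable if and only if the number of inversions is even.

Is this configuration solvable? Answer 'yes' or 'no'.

Answer: yes

Derivation:
Inversions (pairs i<j in row-major order where tile[i] > tile[j] > 0): 14
14 is even, so the puzzle is solvable.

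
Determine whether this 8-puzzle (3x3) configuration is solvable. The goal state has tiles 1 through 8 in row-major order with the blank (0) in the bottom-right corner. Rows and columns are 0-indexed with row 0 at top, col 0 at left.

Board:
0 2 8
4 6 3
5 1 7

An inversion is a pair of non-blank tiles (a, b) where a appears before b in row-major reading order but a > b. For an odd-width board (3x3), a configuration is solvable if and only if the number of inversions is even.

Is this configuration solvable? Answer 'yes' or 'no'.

Answer: yes

Derivation:
Inversions (pairs i<j in row-major order where tile[i] > tile[j] > 0): 14
14 is even, so the puzzle is solvable.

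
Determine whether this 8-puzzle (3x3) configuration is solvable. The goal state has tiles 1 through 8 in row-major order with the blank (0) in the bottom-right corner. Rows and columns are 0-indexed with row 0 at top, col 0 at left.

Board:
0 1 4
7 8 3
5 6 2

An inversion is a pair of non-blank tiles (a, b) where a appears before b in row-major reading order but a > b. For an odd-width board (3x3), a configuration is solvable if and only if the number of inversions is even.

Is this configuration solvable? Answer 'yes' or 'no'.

Inversions (pairs i<j in row-major order where tile[i] > tile[j] > 0): 13
13 is odd, so the puzzle is not solvable.

Answer: no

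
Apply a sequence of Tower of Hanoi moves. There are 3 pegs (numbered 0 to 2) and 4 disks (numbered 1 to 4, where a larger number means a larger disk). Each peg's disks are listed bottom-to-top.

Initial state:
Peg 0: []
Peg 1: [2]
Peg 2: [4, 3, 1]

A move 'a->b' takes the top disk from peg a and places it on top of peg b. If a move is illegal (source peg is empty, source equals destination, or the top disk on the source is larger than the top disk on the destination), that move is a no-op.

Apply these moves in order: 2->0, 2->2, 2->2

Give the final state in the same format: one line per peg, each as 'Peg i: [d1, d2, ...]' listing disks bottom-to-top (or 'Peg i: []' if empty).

Answer: Peg 0: [1]
Peg 1: [2]
Peg 2: [4, 3]

Derivation:
After move 1 (2->0):
Peg 0: [1]
Peg 1: [2]
Peg 2: [4, 3]

After move 2 (2->2):
Peg 0: [1]
Peg 1: [2]
Peg 2: [4, 3]

After move 3 (2->2):
Peg 0: [1]
Peg 1: [2]
Peg 2: [4, 3]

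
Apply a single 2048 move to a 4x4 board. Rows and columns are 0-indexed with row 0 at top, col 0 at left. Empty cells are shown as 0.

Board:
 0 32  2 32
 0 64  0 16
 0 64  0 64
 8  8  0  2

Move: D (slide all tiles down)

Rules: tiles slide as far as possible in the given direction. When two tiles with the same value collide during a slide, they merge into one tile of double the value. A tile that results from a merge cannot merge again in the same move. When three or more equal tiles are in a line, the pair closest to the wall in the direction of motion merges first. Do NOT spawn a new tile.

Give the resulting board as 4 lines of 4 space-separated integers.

Answer:   0   0   0  32
  0  32   0  16
  0 128   0  64
  8   8   2   2

Derivation:
Slide down:
col 0: [0, 0, 0, 8] -> [0, 0, 0, 8]
col 1: [32, 64, 64, 8] -> [0, 32, 128, 8]
col 2: [2, 0, 0, 0] -> [0, 0, 0, 2]
col 3: [32, 16, 64, 2] -> [32, 16, 64, 2]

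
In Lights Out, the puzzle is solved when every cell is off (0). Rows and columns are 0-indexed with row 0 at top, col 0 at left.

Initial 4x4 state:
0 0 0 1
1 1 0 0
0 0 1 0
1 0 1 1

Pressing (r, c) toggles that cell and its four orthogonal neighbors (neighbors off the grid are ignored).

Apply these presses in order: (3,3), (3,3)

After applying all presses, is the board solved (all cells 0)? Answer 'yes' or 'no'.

After press 1 at (3,3):
0 0 0 1
1 1 0 0
0 0 1 1
1 0 0 0

After press 2 at (3,3):
0 0 0 1
1 1 0 0
0 0 1 0
1 0 1 1

Lights still on: 7

Answer: no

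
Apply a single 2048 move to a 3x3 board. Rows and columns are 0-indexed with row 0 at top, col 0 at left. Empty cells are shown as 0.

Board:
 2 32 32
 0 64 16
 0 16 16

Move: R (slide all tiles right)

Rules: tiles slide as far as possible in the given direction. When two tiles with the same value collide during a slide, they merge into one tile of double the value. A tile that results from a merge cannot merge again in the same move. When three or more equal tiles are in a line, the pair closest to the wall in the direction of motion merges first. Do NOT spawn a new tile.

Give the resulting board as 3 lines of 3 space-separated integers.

Slide right:
row 0: [2, 32, 32] -> [0, 2, 64]
row 1: [0, 64, 16] -> [0, 64, 16]
row 2: [0, 16, 16] -> [0, 0, 32]

Answer:  0  2 64
 0 64 16
 0  0 32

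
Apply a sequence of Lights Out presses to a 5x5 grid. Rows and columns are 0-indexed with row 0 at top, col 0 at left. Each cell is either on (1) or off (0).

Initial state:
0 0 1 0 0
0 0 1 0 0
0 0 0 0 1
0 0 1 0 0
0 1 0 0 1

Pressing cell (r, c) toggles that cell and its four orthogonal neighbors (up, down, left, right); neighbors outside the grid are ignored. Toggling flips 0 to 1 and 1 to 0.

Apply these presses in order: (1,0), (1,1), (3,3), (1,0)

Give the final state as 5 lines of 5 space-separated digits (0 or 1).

Answer: 0 1 1 0 0
1 1 0 0 0
0 1 0 1 1
0 0 0 1 1
0 1 0 1 1

Derivation:
After press 1 at (1,0):
1 0 1 0 0
1 1 1 0 0
1 0 0 0 1
0 0 1 0 0
0 1 0 0 1

After press 2 at (1,1):
1 1 1 0 0
0 0 0 0 0
1 1 0 0 1
0 0 1 0 0
0 1 0 0 1

After press 3 at (3,3):
1 1 1 0 0
0 0 0 0 0
1 1 0 1 1
0 0 0 1 1
0 1 0 1 1

After press 4 at (1,0):
0 1 1 0 0
1 1 0 0 0
0 1 0 1 1
0 0 0 1 1
0 1 0 1 1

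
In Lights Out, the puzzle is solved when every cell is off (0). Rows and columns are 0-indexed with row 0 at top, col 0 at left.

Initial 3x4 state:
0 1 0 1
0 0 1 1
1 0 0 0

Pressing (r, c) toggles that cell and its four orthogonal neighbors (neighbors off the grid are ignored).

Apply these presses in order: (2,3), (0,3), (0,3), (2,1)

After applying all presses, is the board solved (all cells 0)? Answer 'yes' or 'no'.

Answer: no

Derivation:
After press 1 at (2,3):
0 1 0 1
0 0 1 0
1 0 1 1

After press 2 at (0,3):
0 1 1 0
0 0 1 1
1 0 1 1

After press 3 at (0,3):
0 1 0 1
0 0 1 0
1 0 1 1

After press 4 at (2,1):
0 1 0 1
0 1 1 0
0 1 0 1

Lights still on: 6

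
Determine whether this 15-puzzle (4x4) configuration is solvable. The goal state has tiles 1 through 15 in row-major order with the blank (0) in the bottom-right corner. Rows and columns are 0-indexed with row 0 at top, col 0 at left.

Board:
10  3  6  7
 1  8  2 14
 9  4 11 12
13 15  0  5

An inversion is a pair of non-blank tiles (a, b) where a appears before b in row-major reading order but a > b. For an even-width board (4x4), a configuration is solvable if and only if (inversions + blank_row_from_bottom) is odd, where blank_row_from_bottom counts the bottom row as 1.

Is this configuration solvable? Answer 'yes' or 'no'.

Inversions: 34
Blank is in row 3 (0-indexed from top), which is row 1 counting from the bottom (bottom = 1).
34 + 1 = 35, which is odd, so the puzzle is solvable.

Answer: yes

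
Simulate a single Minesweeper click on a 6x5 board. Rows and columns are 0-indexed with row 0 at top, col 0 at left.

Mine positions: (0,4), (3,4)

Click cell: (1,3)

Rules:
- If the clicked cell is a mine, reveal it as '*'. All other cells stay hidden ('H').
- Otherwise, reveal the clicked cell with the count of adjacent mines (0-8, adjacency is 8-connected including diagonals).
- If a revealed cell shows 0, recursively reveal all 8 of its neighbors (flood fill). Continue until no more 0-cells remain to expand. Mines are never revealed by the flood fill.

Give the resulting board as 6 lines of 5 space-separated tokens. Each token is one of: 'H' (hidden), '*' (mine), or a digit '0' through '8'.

H H H H H
H H H 1 H
H H H H H
H H H H H
H H H H H
H H H H H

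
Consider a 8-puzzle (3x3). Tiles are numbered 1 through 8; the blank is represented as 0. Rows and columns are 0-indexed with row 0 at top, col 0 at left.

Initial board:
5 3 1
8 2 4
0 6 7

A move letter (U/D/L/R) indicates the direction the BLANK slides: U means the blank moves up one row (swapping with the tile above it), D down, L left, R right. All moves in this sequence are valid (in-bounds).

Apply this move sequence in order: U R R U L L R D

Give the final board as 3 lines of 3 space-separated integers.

After move 1 (U):
5 3 1
0 2 4
8 6 7

After move 2 (R):
5 3 1
2 0 4
8 6 7

After move 3 (R):
5 3 1
2 4 0
8 6 7

After move 4 (U):
5 3 0
2 4 1
8 6 7

After move 5 (L):
5 0 3
2 4 1
8 6 7

After move 6 (L):
0 5 3
2 4 1
8 6 7

After move 7 (R):
5 0 3
2 4 1
8 6 7

After move 8 (D):
5 4 3
2 0 1
8 6 7

Answer: 5 4 3
2 0 1
8 6 7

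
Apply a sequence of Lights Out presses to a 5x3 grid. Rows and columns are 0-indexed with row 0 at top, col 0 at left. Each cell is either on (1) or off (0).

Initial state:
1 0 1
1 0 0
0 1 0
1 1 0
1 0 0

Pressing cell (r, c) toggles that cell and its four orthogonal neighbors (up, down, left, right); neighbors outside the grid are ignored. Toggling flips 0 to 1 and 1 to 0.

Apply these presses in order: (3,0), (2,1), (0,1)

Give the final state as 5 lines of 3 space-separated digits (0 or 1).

Answer: 0 1 0
1 0 0
0 0 1
0 1 0
0 0 0

Derivation:
After press 1 at (3,0):
1 0 1
1 0 0
1 1 0
0 0 0
0 0 0

After press 2 at (2,1):
1 0 1
1 1 0
0 0 1
0 1 0
0 0 0

After press 3 at (0,1):
0 1 0
1 0 0
0 0 1
0 1 0
0 0 0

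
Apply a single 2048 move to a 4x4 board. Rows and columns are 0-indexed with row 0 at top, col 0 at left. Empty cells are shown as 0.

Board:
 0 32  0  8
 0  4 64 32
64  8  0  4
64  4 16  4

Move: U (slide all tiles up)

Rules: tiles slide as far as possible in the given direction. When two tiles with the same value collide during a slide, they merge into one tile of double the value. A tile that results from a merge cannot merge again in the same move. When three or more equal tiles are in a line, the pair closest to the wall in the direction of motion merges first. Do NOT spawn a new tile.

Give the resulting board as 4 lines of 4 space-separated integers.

Slide up:
col 0: [0, 0, 64, 64] -> [128, 0, 0, 0]
col 1: [32, 4, 8, 4] -> [32, 4, 8, 4]
col 2: [0, 64, 0, 16] -> [64, 16, 0, 0]
col 3: [8, 32, 4, 4] -> [8, 32, 8, 0]

Answer: 128  32  64   8
  0   4  16  32
  0   8   0   8
  0   4   0   0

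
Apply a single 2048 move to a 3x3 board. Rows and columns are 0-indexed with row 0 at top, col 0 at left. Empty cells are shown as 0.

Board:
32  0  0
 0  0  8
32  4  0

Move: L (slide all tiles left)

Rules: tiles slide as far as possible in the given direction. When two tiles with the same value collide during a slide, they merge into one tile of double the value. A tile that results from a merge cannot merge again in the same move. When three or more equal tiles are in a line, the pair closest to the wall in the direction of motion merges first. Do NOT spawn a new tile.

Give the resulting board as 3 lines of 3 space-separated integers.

Slide left:
row 0: [32, 0, 0] -> [32, 0, 0]
row 1: [0, 0, 8] -> [8, 0, 0]
row 2: [32, 4, 0] -> [32, 4, 0]

Answer: 32  0  0
 8  0  0
32  4  0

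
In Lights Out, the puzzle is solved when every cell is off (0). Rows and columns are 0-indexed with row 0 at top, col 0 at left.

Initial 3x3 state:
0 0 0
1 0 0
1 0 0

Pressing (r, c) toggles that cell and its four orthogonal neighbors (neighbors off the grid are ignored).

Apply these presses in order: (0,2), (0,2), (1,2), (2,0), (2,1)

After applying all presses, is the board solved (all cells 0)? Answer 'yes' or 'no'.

Answer: no

Derivation:
After press 1 at (0,2):
0 1 1
1 0 1
1 0 0

After press 2 at (0,2):
0 0 0
1 0 0
1 0 0

After press 3 at (1,2):
0 0 1
1 1 1
1 0 1

After press 4 at (2,0):
0 0 1
0 1 1
0 1 1

After press 5 at (2,1):
0 0 1
0 0 1
1 0 0

Lights still on: 3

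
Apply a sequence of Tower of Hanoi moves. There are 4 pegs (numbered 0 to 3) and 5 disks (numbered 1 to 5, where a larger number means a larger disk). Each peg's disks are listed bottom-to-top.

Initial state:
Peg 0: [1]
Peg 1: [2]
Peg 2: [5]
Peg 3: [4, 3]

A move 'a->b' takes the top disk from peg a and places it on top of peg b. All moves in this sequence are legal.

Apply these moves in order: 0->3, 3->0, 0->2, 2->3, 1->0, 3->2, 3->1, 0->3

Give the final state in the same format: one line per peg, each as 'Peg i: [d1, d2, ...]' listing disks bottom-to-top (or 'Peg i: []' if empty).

Answer: Peg 0: []
Peg 1: [3]
Peg 2: [5, 1]
Peg 3: [4, 2]

Derivation:
After move 1 (0->3):
Peg 0: []
Peg 1: [2]
Peg 2: [5]
Peg 3: [4, 3, 1]

After move 2 (3->0):
Peg 0: [1]
Peg 1: [2]
Peg 2: [5]
Peg 3: [4, 3]

After move 3 (0->2):
Peg 0: []
Peg 1: [2]
Peg 2: [5, 1]
Peg 3: [4, 3]

After move 4 (2->3):
Peg 0: []
Peg 1: [2]
Peg 2: [5]
Peg 3: [4, 3, 1]

After move 5 (1->0):
Peg 0: [2]
Peg 1: []
Peg 2: [5]
Peg 3: [4, 3, 1]

After move 6 (3->2):
Peg 0: [2]
Peg 1: []
Peg 2: [5, 1]
Peg 3: [4, 3]

After move 7 (3->1):
Peg 0: [2]
Peg 1: [3]
Peg 2: [5, 1]
Peg 3: [4]

After move 8 (0->3):
Peg 0: []
Peg 1: [3]
Peg 2: [5, 1]
Peg 3: [4, 2]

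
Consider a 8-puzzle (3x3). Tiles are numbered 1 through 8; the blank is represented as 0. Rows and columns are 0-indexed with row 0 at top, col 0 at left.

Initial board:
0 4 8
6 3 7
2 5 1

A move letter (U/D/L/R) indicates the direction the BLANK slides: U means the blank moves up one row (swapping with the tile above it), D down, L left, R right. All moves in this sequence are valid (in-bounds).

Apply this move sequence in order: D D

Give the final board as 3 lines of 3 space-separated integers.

After move 1 (D):
6 4 8
0 3 7
2 5 1

After move 2 (D):
6 4 8
2 3 7
0 5 1

Answer: 6 4 8
2 3 7
0 5 1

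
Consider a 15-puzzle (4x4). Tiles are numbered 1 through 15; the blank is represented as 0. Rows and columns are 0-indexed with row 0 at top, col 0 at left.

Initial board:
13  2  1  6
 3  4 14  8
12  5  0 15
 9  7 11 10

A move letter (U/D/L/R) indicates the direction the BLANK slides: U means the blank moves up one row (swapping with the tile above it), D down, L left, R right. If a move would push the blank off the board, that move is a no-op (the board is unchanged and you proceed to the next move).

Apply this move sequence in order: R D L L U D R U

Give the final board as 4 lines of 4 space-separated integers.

After move 1 (R):
13  2  1  6
 3  4 14  8
12  5 15  0
 9  7 11 10

After move 2 (D):
13  2  1  6
 3  4 14  8
12  5 15 10
 9  7 11  0

After move 3 (L):
13  2  1  6
 3  4 14  8
12  5 15 10
 9  7  0 11

After move 4 (L):
13  2  1  6
 3  4 14  8
12  5 15 10
 9  0  7 11

After move 5 (U):
13  2  1  6
 3  4 14  8
12  0 15 10
 9  5  7 11

After move 6 (D):
13  2  1  6
 3  4 14  8
12  5 15 10
 9  0  7 11

After move 7 (R):
13  2  1  6
 3  4 14  8
12  5 15 10
 9  7  0 11

After move 8 (U):
13  2  1  6
 3  4 14  8
12  5  0 10
 9  7 15 11

Answer: 13  2  1  6
 3  4 14  8
12  5  0 10
 9  7 15 11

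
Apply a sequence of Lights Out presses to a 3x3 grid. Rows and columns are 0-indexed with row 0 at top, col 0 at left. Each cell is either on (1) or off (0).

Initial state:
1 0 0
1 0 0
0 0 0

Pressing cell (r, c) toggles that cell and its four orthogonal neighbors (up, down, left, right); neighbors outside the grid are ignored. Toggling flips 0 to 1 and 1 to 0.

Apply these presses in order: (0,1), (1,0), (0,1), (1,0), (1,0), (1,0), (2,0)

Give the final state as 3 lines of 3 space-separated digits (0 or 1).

After press 1 at (0,1):
0 1 1
1 1 0
0 0 0

After press 2 at (1,0):
1 1 1
0 0 0
1 0 0

After press 3 at (0,1):
0 0 0
0 1 0
1 0 0

After press 4 at (1,0):
1 0 0
1 0 0
0 0 0

After press 5 at (1,0):
0 0 0
0 1 0
1 0 0

After press 6 at (1,0):
1 0 0
1 0 0
0 0 0

After press 7 at (2,0):
1 0 0
0 0 0
1 1 0

Answer: 1 0 0
0 0 0
1 1 0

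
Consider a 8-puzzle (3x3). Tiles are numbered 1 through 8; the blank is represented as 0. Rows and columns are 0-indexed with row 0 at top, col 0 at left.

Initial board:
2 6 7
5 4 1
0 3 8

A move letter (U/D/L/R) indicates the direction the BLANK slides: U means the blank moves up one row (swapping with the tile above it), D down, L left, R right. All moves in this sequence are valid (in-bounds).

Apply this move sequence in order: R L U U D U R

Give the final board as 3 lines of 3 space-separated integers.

Answer: 6 0 7
2 4 1
5 3 8

Derivation:
After move 1 (R):
2 6 7
5 4 1
3 0 8

After move 2 (L):
2 6 7
5 4 1
0 3 8

After move 3 (U):
2 6 7
0 4 1
5 3 8

After move 4 (U):
0 6 7
2 4 1
5 3 8

After move 5 (D):
2 6 7
0 4 1
5 3 8

After move 6 (U):
0 6 7
2 4 1
5 3 8

After move 7 (R):
6 0 7
2 4 1
5 3 8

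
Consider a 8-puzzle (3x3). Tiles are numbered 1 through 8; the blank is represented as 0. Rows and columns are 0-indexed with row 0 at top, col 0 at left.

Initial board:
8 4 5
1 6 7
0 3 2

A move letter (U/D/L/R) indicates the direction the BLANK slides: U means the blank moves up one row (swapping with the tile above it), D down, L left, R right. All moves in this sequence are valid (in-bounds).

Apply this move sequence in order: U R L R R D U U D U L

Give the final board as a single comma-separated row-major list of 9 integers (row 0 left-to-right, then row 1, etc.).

Answer: 8, 0, 4, 6, 7, 5, 1, 3, 2

Derivation:
After move 1 (U):
8 4 5
0 6 7
1 3 2

After move 2 (R):
8 4 5
6 0 7
1 3 2

After move 3 (L):
8 4 5
0 6 7
1 3 2

After move 4 (R):
8 4 5
6 0 7
1 3 2

After move 5 (R):
8 4 5
6 7 0
1 3 2

After move 6 (D):
8 4 5
6 7 2
1 3 0

After move 7 (U):
8 4 5
6 7 0
1 3 2

After move 8 (U):
8 4 0
6 7 5
1 3 2

After move 9 (D):
8 4 5
6 7 0
1 3 2

After move 10 (U):
8 4 0
6 7 5
1 3 2

After move 11 (L):
8 0 4
6 7 5
1 3 2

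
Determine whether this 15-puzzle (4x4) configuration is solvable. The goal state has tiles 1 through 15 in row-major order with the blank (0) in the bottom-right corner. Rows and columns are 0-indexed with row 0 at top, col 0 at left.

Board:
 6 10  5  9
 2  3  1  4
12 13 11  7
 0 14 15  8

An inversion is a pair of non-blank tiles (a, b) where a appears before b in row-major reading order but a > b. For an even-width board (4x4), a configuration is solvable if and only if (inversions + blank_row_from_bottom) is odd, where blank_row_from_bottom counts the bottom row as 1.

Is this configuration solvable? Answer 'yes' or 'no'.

Answer: no

Derivation:
Inversions: 35
Blank is in row 3 (0-indexed from top), which is row 1 counting from the bottom (bottom = 1).
35 + 1 = 36, which is even, so the puzzle is not solvable.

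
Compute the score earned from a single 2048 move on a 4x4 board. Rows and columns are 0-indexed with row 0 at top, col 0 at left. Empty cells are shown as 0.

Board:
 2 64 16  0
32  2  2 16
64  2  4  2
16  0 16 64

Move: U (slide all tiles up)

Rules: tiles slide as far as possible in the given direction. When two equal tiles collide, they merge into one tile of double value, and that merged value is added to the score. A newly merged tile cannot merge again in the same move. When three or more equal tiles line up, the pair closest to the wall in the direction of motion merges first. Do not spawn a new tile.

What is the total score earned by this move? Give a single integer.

Answer: 4

Derivation:
Slide up:
col 0: [2, 32, 64, 16] -> [2, 32, 64, 16]  score +0 (running 0)
col 1: [64, 2, 2, 0] -> [64, 4, 0, 0]  score +4 (running 4)
col 2: [16, 2, 4, 16] -> [16, 2, 4, 16]  score +0 (running 4)
col 3: [0, 16, 2, 64] -> [16, 2, 64, 0]  score +0 (running 4)
Board after move:
 2 64 16 16
32  4  2  2
64  0  4 64
16  0 16  0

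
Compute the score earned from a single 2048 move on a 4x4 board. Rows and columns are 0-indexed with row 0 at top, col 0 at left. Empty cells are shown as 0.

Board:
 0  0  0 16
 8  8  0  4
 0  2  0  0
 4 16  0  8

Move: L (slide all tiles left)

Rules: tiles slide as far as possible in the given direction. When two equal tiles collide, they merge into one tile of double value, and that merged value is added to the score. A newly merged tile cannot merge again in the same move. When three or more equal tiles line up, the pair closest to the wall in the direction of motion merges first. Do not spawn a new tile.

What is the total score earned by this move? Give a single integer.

Answer: 16

Derivation:
Slide left:
row 0: [0, 0, 0, 16] -> [16, 0, 0, 0]  score +0 (running 0)
row 1: [8, 8, 0, 4] -> [16, 4, 0, 0]  score +16 (running 16)
row 2: [0, 2, 0, 0] -> [2, 0, 0, 0]  score +0 (running 16)
row 3: [4, 16, 0, 8] -> [4, 16, 8, 0]  score +0 (running 16)
Board after move:
16  0  0  0
16  4  0  0
 2  0  0  0
 4 16  8  0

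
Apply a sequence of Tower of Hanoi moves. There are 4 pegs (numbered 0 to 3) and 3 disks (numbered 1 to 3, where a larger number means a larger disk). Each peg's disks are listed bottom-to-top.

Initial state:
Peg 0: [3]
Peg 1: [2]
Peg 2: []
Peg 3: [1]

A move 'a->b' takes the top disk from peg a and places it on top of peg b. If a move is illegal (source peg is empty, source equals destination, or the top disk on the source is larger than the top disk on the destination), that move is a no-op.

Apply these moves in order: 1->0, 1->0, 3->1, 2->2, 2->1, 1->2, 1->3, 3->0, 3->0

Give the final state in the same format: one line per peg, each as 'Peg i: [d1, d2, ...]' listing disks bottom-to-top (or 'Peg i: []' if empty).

After move 1 (1->0):
Peg 0: [3, 2]
Peg 1: []
Peg 2: []
Peg 3: [1]

After move 2 (1->0):
Peg 0: [3, 2]
Peg 1: []
Peg 2: []
Peg 3: [1]

After move 3 (3->1):
Peg 0: [3, 2]
Peg 1: [1]
Peg 2: []
Peg 3: []

After move 4 (2->2):
Peg 0: [3, 2]
Peg 1: [1]
Peg 2: []
Peg 3: []

After move 5 (2->1):
Peg 0: [3, 2]
Peg 1: [1]
Peg 2: []
Peg 3: []

After move 6 (1->2):
Peg 0: [3, 2]
Peg 1: []
Peg 2: [1]
Peg 3: []

After move 7 (1->3):
Peg 0: [3, 2]
Peg 1: []
Peg 2: [1]
Peg 3: []

After move 8 (3->0):
Peg 0: [3, 2]
Peg 1: []
Peg 2: [1]
Peg 3: []

After move 9 (3->0):
Peg 0: [3, 2]
Peg 1: []
Peg 2: [1]
Peg 3: []

Answer: Peg 0: [3, 2]
Peg 1: []
Peg 2: [1]
Peg 3: []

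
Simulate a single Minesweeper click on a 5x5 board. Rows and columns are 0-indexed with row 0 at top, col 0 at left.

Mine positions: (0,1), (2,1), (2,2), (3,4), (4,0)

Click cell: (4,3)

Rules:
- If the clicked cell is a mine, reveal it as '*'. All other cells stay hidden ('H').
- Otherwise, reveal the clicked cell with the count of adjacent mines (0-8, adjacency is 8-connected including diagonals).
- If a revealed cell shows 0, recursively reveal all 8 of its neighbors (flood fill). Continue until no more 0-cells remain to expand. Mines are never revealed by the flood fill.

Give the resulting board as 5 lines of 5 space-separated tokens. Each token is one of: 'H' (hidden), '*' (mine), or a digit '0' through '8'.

H H H H H
H H H H H
H H H H H
H H H H H
H H H 1 H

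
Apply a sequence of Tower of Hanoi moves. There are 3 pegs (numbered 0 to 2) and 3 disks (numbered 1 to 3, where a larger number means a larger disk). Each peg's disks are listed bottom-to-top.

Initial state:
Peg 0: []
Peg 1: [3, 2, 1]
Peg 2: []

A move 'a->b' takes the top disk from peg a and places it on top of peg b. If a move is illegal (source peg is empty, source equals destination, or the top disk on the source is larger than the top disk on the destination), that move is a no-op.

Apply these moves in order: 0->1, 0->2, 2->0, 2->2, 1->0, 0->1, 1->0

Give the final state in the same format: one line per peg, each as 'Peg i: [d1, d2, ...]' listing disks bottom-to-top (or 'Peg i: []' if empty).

After move 1 (0->1):
Peg 0: []
Peg 1: [3, 2, 1]
Peg 2: []

After move 2 (0->2):
Peg 0: []
Peg 1: [3, 2, 1]
Peg 2: []

After move 3 (2->0):
Peg 0: []
Peg 1: [3, 2, 1]
Peg 2: []

After move 4 (2->2):
Peg 0: []
Peg 1: [3, 2, 1]
Peg 2: []

After move 5 (1->0):
Peg 0: [1]
Peg 1: [3, 2]
Peg 2: []

After move 6 (0->1):
Peg 0: []
Peg 1: [3, 2, 1]
Peg 2: []

After move 7 (1->0):
Peg 0: [1]
Peg 1: [3, 2]
Peg 2: []

Answer: Peg 0: [1]
Peg 1: [3, 2]
Peg 2: []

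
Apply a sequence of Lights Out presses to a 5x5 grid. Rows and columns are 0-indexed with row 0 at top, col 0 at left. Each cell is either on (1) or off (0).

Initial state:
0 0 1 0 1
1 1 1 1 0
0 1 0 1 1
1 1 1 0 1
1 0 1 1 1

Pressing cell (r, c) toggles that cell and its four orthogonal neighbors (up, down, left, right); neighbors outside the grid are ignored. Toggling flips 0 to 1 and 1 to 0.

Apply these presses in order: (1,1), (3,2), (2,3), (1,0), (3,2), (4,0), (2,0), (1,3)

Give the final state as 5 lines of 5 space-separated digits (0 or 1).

Answer: 1 1 1 1 1
0 1 1 1 1
0 1 1 1 0
1 1 1 1 1
0 1 1 1 1

Derivation:
After press 1 at (1,1):
0 1 1 0 1
0 0 0 1 0
0 0 0 1 1
1 1 1 0 1
1 0 1 1 1

After press 2 at (3,2):
0 1 1 0 1
0 0 0 1 0
0 0 1 1 1
1 0 0 1 1
1 0 0 1 1

After press 3 at (2,3):
0 1 1 0 1
0 0 0 0 0
0 0 0 0 0
1 0 0 0 1
1 0 0 1 1

After press 4 at (1,0):
1 1 1 0 1
1 1 0 0 0
1 0 0 0 0
1 0 0 0 1
1 0 0 1 1

After press 5 at (3,2):
1 1 1 0 1
1 1 0 0 0
1 0 1 0 0
1 1 1 1 1
1 0 1 1 1

After press 6 at (4,0):
1 1 1 0 1
1 1 0 0 0
1 0 1 0 0
0 1 1 1 1
0 1 1 1 1

After press 7 at (2,0):
1 1 1 0 1
0 1 0 0 0
0 1 1 0 0
1 1 1 1 1
0 1 1 1 1

After press 8 at (1,3):
1 1 1 1 1
0 1 1 1 1
0 1 1 1 0
1 1 1 1 1
0 1 1 1 1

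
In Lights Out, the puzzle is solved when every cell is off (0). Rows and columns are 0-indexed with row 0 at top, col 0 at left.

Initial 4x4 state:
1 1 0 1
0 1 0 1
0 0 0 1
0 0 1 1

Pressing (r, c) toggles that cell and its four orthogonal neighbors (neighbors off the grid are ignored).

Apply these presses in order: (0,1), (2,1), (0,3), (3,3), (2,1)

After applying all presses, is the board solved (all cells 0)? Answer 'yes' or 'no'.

Answer: yes

Derivation:
After press 1 at (0,1):
0 0 1 1
0 0 0 1
0 0 0 1
0 0 1 1

After press 2 at (2,1):
0 0 1 1
0 1 0 1
1 1 1 1
0 1 1 1

After press 3 at (0,3):
0 0 0 0
0 1 0 0
1 1 1 1
0 1 1 1

After press 4 at (3,3):
0 0 0 0
0 1 0 0
1 1 1 0
0 1 0 0

After press 5 at (2,1):
0 0 0 0
0 0 0 0
0 0 0 0
0 0 0 0

Lights still on: 0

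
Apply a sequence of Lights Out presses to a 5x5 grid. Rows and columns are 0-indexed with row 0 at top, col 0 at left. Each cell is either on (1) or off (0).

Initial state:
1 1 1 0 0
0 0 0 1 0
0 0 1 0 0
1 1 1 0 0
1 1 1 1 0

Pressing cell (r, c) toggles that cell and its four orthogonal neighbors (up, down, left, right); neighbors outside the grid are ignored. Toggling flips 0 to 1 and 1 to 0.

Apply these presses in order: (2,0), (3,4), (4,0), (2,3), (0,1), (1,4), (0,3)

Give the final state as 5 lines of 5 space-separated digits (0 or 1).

After press 1 at (2,0):
1 1 1 0 0
1 0 0 1 0
1 1 1 0 0
0 1 1 0 0
1 1 1 1 0

After press 2 at (3,4):
1 1 1 0 0
1 0 0 1 0
1 1 1 0 1
0 1 1 1 1
1 1 1 1 1

After press 3 at (4,0):
1 1 1 0 0
1 0 0 1 0
1 1 1 0 1
1 1 1 1 1
0 0 1 1 1

After press 4 at (2,3):
1 1 1 0 0
1 0 0 0 0
1 1 0 1 0
1 1 1 0 1
0 0 1 1 1

After press 5 at (0,1):
0 0 0 0 0
1 1 0 0 0
1 1 0 1 0
1 1 1 0 1
0 0 1 1 1

After press 6 at (1,4):
0 0 0 0 1
1 1 0 1 1
1 1 0 1 1
1 1 1 0 1
0 0 1 1 1

After press 7 at (0,3):
0 0 1 1 0
1 1 0 0 1
1 1 0 1 1
1 1 1 0 1
0 0 1 1 1

Answer: 0 0 1 1 0
1 1 0 0 1
1 1 0 1 1
1 1 1 0 1
0 0 1 1 1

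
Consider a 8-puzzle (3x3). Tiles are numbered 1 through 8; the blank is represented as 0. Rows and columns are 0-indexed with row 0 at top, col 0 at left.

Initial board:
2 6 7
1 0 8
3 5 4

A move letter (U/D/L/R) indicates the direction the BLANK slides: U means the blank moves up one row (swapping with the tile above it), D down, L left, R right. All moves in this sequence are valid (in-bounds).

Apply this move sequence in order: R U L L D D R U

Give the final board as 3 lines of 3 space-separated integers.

After move 1 (R):
2 6 7
1 8 0
3 5 4

After move 2 (U):
2 6 0
1 8 7
3 5 4

After move 3 (L):
2 0 6
1 8 7
3 5 4

After move 4 (L):
0 2 6
1 8 7
3 5 4

After move 5 (D):
1 2 6
0 8 7
3 5 4

After move 6 (D):
1 2 6
3 8 7
0 5 4

After move 7 (R):
1 2 6
3 8 7
5 0 4

After move 8 (U):
1 2 6
3 0 7
5 8 4

Answer: 1 2 6
3 0 7
5 8 4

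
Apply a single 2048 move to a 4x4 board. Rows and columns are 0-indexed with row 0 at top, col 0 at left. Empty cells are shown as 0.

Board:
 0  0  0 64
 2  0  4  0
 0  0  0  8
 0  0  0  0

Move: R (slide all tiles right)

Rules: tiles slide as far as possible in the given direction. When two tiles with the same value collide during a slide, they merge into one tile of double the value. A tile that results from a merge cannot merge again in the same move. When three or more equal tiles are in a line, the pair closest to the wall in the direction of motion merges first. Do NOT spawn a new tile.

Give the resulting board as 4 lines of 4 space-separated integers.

Answer:  0  0  0 64
 0  0  2  4
 0  0  0  8
 0  0  0  0

Derivation:
Slide right:
row 0: [0, 0, 0, 64] -> [0, 0, 0, 64]
row 1: [2, 0, 4, 0] -> [0, 0, 2, 4]
row 2: [0, 0, 0, 8] -> [0, 0, 0, 8]
row 3: [0, 0, 0, 0] -> [0, 0, 0, 0]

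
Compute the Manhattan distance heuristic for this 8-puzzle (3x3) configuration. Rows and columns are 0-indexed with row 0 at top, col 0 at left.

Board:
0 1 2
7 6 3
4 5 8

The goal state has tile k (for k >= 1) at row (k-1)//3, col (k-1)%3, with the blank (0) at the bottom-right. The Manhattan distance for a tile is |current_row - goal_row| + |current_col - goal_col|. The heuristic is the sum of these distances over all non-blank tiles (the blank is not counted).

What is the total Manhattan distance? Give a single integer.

Tile 1: at (0,1), goal (0,0), distance |0-0|+|1-0| = 1
Tile 2: at (0,2), goal (0,1), distance |0-0|+|2-1| = 1
Tile 7: at (1,0), goal (2,0), distance |1-2|+|0-0| = 1
Tile 6: at (1,1), goal (1,2), distance |1-1|+|1-2| = 1
Tile 3: at (1,2), goal (0,2), distance |1-0|+|2-2| = 1
Tile 4: at (2,0), goal (1,0), distance |2-1|+|0-0| = 1
Tile 5: at (2,1), goal (1,1), distance |2-1|+|1-1| = 1
Tile 8: at (2,2), goal (2,1), distance |2-2|+|2-1| = 1
Sum: 1 + 1 + 1 + 1 + 1 + 1 + 1 + 1 = 8

Answer: 8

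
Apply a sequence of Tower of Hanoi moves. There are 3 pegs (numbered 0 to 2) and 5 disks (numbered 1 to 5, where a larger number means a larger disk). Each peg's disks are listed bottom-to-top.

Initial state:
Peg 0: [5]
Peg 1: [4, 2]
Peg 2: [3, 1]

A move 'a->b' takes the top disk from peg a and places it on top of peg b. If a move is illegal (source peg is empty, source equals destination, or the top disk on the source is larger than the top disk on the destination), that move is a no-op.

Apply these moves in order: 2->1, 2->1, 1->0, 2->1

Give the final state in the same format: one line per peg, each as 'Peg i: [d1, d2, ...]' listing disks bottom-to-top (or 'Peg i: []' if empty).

Answer: Peg 0: [5, 1]
Peg 1: [4, 2]
Peg 2: [3]

Derivation:
After move 1 (2->1):
Peg 0: [5]
Peg 1: [4, 2, 1]
Peg 2: [3]

After move 2 (2->1):
Peg 0: [5]
Peg 1: [4, 2, 1]
Peg 2: [3]

After move 3 (1->0):
Peg 0: [5, 1]
Peg 1: [4, 2]
Peg 2: [3]

After move 4 (2->1):
Peg 0: [5, 1]
Peg 1: [4, 2]
Peg 2: [3]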